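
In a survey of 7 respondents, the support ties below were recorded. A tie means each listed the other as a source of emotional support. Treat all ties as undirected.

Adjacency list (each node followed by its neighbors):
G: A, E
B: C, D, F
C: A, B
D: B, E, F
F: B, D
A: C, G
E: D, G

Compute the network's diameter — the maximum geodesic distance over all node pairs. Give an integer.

Eccentricity of each node (its greatest distance to any other): A:3, B:3, C:3, D:3, E:3, F:3, G:3.
The maximum eccentricity is 3, realized for instance by the pair C–E via C – B – D – E. So the diameter is 3.

3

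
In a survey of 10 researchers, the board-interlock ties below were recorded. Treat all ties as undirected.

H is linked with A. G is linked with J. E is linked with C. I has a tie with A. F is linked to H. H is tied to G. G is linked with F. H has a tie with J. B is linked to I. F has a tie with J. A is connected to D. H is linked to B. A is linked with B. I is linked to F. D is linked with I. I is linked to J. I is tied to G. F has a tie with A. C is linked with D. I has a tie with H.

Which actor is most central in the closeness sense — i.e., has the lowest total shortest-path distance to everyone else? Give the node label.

I

Farness (sum of distances to all others) for each node — A:14, B:18, C:21, D:15, E:29, F:16, G:17, H:15, I:12, J:17.
The smallest farness is 12, for I, so I has the highest closeness.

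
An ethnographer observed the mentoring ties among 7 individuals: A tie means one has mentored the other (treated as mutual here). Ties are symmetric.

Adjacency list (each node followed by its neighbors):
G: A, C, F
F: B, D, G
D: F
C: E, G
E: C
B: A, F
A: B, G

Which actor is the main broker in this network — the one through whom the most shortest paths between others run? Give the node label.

Unnormalized betweenness of each node: A:3/2, B:1, C:5, D:0, E:0, F:13/2, G:9.
G has the largest value, 9, making it the main broker — the node through which the most shortest paths run.

G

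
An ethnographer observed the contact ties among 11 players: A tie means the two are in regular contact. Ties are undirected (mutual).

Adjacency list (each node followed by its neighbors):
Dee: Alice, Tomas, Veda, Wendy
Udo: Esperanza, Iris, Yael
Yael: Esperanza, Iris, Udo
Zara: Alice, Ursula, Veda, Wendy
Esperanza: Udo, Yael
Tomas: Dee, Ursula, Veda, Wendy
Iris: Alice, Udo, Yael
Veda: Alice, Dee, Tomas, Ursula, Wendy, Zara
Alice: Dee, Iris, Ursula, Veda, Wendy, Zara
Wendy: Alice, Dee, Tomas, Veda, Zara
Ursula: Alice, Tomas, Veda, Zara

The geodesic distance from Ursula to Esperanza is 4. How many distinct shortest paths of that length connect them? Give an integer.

The shortest distance is 4. The length-4 paths are: Ursula–Alice–Iris–Yael–Esperanza; Ursula–Alice–Iris–Udo–Esperanza.
That gives 2 distinct shortest paths.

2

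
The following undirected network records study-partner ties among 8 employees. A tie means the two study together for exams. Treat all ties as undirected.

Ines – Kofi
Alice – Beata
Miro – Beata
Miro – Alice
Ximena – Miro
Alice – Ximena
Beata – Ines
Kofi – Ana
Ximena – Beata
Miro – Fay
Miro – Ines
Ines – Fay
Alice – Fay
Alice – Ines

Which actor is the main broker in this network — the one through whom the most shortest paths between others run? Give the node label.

Ines

Unnormalized betweenness of each node: Alice:11/6, Ana:0, Beata:1, Fay:0, Ines:31/3, Kofi:6, Miro:11/6, Ximena:0.
Ines has the largest value, 31/3, making it the main broker — the node through which the most shortest paths run.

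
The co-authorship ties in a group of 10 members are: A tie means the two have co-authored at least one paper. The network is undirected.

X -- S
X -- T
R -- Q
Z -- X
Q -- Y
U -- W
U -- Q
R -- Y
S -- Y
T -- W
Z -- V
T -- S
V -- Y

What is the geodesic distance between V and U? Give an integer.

3

One shortest route is V – Y – Q – U, which uses 3 edges, and at distance 2 from V we only reach {Q, R, S, X}, which does not include U. So d(V,U) = 3.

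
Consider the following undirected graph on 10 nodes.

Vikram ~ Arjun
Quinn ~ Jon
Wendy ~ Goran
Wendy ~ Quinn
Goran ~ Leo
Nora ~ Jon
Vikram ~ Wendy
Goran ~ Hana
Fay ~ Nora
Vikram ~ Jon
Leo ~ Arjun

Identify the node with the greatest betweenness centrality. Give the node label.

Unnormalized betweenness of each node: Arjun:4, Fay:0, Goran:10, Hana:0, Jon:15, Leo:2, Nora:8, Quinn:9/2, Vikram:25/2, Wendy:12.
Jon has the largest value, 15, making it the main broker — the node through which the most shortest paths run.

Jon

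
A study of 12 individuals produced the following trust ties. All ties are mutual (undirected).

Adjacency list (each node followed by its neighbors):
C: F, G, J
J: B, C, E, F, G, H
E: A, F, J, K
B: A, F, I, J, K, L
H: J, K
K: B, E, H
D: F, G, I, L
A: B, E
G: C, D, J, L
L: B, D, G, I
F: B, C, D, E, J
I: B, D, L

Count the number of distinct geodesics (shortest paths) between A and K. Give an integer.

The shortest distance is 2. The length-2 paths are: A–B–K; A–E–K.
That gives 2 distinct shortest paths.

2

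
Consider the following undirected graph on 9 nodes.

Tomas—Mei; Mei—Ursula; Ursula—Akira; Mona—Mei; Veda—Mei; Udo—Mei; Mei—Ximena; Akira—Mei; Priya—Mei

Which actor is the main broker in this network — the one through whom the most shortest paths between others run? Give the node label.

Unnormalized betweenness of each node: Akira:0, Mei:27, Mona:0, Priya:0, Tomas:0, Udo:0, Ursula:0, Veda:0, Ximena:0.
Mei has the largest value, 27, making it the main broker — the node through which the most shortest paths run.

Mei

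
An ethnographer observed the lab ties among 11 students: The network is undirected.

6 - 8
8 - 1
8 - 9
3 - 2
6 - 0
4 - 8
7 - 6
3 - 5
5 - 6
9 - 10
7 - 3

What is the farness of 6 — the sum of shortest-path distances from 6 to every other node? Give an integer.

Distances from 6: 0:1, 1:2, 2:3, 3:2, 4:2, 5:1, 7:1, 8:1, 9:2, 10:3.
Sum = 1 + 2 + 3 + 2 + 2 + 1 + 1 + 1 + 2 + 3 = 18.

18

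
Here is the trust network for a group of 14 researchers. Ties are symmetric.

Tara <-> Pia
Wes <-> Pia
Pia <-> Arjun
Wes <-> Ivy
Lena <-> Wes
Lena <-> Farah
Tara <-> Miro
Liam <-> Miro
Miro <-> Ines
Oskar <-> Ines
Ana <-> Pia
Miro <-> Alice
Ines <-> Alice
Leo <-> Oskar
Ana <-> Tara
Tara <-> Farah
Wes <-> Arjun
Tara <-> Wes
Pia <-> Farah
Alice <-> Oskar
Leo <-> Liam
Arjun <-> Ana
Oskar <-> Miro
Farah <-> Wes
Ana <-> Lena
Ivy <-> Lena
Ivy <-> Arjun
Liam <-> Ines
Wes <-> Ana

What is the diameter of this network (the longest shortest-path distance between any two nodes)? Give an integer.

Eccentricity of each node (its greatest distance to any other): Alice:4, Ana:4, Arjun:5, Farah:4, Ines:4, Ivy:5, Lena:5, Leo:5, Liam:4, Miro:3, Oskar:4, Pia:4, Tara:3, Wes:4.
The maximum eccentricity is 5, realized for instance by the pair Leo–Ivy via Leo – Liam – Miro – Tara – Wes – Ivy. So the diameter is 5.

5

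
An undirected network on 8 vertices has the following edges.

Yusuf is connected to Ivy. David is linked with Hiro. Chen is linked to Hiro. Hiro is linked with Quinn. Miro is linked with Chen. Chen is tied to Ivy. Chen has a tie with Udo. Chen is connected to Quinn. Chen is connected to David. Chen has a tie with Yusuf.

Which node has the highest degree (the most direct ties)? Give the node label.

Degrees — Chen:7, David:2, Hiro:3, Ivy:2, Miro:1, Quinn:2, Udo:1, Yusuf:2.
The maximum is 7, attained only by Chen.

Chen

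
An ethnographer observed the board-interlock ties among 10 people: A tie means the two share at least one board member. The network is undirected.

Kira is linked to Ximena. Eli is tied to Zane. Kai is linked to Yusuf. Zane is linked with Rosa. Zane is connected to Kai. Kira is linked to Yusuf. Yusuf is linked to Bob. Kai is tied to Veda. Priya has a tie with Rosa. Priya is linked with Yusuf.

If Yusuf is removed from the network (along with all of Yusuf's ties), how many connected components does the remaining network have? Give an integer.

3

Without Yusuf, the remaining ties split the others into: {Eli, Kai, Priya, Rosa, Veda, Zane}; {Bob}; {Kira, Ximena}.
That's 3 separate components.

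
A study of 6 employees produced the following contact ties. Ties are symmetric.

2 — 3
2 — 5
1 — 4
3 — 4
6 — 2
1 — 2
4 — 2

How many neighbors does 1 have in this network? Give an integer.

1 is directly tied to 2 and 4. That is 2 neighbors, so the degree of 1 is 2.

2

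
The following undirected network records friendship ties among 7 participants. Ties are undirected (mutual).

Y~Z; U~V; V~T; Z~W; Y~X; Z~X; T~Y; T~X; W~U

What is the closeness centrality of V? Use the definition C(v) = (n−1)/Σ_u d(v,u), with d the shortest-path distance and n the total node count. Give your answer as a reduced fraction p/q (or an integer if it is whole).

6/11

Distances from V: T:1, U:1, W:2, X:2, Y:2, Z:3. Sum = 11.
n = 7, so closeness = 6/11.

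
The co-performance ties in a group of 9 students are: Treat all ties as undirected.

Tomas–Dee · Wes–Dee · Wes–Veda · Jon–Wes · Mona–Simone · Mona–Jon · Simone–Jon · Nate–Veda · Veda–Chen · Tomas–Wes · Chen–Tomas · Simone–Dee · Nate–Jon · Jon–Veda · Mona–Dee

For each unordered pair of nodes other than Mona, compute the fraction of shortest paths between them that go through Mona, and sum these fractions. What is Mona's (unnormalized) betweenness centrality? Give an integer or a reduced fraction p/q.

7/12

Pairs whose geodesics pass through Mona — Nate–Dee: 1/4; Dee–Jon: 1/3.
All other pairs contribute 0.
Summing the contributions gives betweenness(Mona) = 7/12.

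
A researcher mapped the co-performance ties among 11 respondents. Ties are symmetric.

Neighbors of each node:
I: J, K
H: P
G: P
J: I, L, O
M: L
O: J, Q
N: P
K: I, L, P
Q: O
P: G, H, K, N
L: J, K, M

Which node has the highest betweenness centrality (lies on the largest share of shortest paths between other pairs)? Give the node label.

K

Unnormalized betweenness of each node: G:0, H:0, I:15/2, J:17, K:25, L:33/2, M:0, N:0, O:9, P:24, Q:0.
K has the largest value, 25, making it the main broker — the node through which the most shortest paths run.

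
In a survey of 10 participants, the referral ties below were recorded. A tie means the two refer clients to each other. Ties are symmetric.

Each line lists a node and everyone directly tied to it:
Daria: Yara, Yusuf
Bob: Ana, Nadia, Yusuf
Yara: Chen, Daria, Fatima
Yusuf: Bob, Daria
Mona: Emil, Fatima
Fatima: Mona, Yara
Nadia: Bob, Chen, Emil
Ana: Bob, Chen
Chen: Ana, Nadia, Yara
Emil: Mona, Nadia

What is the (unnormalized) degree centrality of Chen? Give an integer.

Chen is directly tied to Ana, Nadia, and Yara. That is 3 neighbors, so the degree of Chen is 3.

3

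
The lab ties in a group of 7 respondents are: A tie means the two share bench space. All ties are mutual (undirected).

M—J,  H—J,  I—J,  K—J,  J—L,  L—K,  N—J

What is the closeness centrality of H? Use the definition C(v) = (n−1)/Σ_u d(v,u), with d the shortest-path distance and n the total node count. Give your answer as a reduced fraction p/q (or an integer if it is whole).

6/11

Distances from H: I:2, J:1, K:2, L:2, M:2, N:2. Sum = 11.
n = 7, so closeness = 6/11.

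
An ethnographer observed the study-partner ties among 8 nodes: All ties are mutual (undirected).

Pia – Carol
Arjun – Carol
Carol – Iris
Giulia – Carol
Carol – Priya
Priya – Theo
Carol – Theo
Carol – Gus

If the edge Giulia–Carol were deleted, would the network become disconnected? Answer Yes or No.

Yes

Without the Giulia–Carol edge there is no alternate route between Giulia and Carol, so the network disconnects. It is a bridge.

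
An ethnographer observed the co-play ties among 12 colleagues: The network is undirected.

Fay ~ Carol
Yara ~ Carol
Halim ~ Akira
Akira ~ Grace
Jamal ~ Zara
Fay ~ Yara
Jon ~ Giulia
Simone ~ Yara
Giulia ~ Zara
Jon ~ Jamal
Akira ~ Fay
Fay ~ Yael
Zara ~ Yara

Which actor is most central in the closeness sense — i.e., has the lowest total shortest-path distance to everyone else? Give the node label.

Yara

Farness (sum of distances to all others) for each node — Akira:28, Carol:26, Fay:22, Giulia:33, Grace:38, Halim:38, Jamal:33, Jon:41, Simone:31, Yael:32, Yara:21, Zara:25.
The smallest farness is 21, for Yara, so Yara has the highest closeness.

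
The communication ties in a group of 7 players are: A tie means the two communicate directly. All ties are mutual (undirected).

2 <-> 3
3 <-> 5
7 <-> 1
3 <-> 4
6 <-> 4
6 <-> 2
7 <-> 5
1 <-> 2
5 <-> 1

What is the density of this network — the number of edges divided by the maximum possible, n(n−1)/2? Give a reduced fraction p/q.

3/7

There are 9 edges and 7 nodes, so the maximum possible is C(7,2) = 21.
Density = 9/21 = 3/7.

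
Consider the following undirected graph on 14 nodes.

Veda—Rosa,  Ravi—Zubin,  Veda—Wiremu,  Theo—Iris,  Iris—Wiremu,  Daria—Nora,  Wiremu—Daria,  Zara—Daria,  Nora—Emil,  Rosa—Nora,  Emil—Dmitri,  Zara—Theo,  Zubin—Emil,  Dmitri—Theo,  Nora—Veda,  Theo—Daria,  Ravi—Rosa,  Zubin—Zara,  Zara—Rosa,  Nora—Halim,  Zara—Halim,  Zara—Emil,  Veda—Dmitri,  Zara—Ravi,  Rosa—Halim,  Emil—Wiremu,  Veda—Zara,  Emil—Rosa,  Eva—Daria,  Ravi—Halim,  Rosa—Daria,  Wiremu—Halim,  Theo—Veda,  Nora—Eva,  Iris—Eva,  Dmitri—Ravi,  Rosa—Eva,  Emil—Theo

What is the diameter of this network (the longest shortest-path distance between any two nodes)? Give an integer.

Eccentricity of each node (its greatest distance to any other): Daria:2, Dmitri:3, Emil:2, Eva:3, Halim:2, Iris:3, Nora:2, Ravi:3, Rosa:2, Theo:2, Veda:2, Wiremu:2, Zara:2, Zubin:3.
The maximum eccentricity is 3, realized for instance by the pair Eva–Dmitri via Eva – Daria – Theo – Dmitri. So the diameter is 3.

3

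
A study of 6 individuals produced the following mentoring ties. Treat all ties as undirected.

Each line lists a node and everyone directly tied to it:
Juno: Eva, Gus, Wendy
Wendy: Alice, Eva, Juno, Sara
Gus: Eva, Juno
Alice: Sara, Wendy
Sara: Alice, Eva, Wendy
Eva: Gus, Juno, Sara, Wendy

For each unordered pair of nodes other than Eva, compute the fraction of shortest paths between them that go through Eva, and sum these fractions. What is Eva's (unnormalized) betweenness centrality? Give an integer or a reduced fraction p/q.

Pairs whose geodesics pass through Eva — Sara–Juno: 1/2; Sara–Gus: 1; Wendy–Gus: 1/2; Gus–Alice: 2/3.
All other pairs contribute 0.
Summing the contributions gives betweenness(Eva) = 8/3.

8/3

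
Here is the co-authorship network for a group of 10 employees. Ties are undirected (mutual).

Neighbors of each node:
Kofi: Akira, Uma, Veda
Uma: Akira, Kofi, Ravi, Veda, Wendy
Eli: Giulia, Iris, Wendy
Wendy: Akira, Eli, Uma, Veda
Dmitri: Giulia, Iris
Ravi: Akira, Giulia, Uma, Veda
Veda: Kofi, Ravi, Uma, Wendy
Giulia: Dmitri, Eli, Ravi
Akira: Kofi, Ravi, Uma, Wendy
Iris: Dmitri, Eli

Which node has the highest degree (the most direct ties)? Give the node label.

Uma

Degrees — Akira:4, Dmitri:2, Eli:3, Giulia:3, Iris:2, Kofi:3, Ravi:4, Uma:5, Veda:4, Wendy:4.
The maximum is 5, attained only by Uma.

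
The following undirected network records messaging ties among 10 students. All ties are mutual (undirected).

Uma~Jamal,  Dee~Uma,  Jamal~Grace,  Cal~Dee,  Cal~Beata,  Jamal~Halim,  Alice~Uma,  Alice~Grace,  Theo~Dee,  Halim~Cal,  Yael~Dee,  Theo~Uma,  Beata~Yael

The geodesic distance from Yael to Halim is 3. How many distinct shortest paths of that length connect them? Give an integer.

2

The shortest distance is 3. The length-3 paths are: Yael–Beata–Cal–Halim; Yael–Dee–Cal–Halim.
That gives 2 distinct shortest paths.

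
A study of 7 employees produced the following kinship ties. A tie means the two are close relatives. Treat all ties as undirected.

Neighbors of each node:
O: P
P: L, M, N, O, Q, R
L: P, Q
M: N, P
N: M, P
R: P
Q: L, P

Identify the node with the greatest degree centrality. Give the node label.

P

Degrees — L:2, M:2, N:2, O:1, P:6, Q:2, R:1.
The maximum is 6, attained only by P.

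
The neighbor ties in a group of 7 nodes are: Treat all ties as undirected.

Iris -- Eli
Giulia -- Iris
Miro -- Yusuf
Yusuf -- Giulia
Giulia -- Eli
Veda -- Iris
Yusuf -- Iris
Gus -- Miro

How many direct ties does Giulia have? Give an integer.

3

Giulia is directly tied to Eli, Iris, and Yusuf. That is 3 neighbors, so the degree of Giulia is 3.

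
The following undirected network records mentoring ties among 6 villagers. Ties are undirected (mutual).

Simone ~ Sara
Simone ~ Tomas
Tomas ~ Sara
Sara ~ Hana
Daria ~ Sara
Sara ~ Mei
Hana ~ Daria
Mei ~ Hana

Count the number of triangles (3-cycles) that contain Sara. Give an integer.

Sara's neighbors: Daria, Hana, Mei, Simone, and Tomas.
Neighbor pairs that are themselves tied: Sara–Daria–Hana; Sara–Hana–Mei; Sara–Simone–Tomas. Each forms one triangle with Sara, for 3 in total.

3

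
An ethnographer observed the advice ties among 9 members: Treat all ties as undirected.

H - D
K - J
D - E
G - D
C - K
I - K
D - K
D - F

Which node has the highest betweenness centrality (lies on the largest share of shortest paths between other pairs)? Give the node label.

Unnormalized betweenness of each node: C:0, D:22, E:0, F:0, G:0, H:0, I:0, J:0, K:18.
D has the largest value, 22, making it the main broker — the node through which the most shortest paths run.

D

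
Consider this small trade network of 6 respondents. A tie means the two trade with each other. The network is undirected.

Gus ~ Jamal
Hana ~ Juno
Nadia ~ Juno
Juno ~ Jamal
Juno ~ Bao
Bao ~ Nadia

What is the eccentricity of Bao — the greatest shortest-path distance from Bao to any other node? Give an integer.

Distances from Bao: Gus:3, Hana:2, Jamal:2, Juno:1, Nadia:1.
The largest is 3 (to Gus), so the eccentricity of Bao is 3.

3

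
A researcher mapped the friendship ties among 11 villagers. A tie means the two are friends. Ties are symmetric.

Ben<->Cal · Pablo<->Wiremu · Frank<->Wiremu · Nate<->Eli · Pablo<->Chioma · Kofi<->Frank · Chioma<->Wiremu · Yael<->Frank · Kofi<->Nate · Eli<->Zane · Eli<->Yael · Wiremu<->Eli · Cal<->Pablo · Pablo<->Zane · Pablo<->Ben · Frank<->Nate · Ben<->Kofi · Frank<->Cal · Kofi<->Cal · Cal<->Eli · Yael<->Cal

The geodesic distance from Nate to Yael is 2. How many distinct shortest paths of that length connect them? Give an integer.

The shortest distance is 2. The length-2 paths are: Nate–Eli–Yael; Nate–Frank–Yael.
That gives 2 distinct shortest paths.

2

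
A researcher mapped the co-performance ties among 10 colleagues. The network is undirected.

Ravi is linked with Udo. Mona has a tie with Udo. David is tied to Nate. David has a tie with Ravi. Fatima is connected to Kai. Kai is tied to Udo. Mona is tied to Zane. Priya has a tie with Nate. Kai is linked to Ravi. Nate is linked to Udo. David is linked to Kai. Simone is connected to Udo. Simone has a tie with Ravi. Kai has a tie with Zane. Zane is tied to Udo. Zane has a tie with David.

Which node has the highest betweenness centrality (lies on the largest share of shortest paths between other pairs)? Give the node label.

Unnormalized betweenness of each node: David:13/3, Fatima:0, Kai:103/12, Mona:0, Nate:33/4, Priya:0, Ravi:9/4, Simone:0, Udo:40/3, Zane:9/4.
Udo has the largest value, 40/3, making it the main broker — the node through which the most shortest paths run.

Udo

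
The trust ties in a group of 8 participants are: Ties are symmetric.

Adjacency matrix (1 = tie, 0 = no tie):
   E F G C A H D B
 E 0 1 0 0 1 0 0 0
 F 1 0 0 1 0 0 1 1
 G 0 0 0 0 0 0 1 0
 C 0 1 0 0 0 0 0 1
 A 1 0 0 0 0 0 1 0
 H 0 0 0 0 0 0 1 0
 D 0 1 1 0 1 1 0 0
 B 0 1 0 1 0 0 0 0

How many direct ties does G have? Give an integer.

G is directly tied to D. That is 1 neighbor, so the degree of G is 1.

1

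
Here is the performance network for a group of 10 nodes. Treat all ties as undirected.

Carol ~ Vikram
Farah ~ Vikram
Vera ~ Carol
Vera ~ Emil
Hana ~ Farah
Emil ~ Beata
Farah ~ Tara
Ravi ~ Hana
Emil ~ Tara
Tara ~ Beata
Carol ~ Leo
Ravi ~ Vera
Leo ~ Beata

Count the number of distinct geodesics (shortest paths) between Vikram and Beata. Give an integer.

The shortest distance is 3. The length-3 paths are: Vikram–Farah–Tara–Beata; Vikram–Carol–Leo–Beata.
That gives 2 distinct shortest paths.

2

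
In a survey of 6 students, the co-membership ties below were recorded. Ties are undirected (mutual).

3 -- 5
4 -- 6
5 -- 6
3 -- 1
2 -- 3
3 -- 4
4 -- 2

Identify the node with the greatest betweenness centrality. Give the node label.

Unnormalized betweenness of each node: 1:0, 2:0, 3:11/2, 4:2, 5:1, 6:1/2.
3 has the largest value, 11/2, making it the main broker — the node through which the most shortest paths run.

3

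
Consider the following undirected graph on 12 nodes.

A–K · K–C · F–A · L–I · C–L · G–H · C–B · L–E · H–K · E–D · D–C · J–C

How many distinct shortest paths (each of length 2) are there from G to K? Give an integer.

The shortest distance is 2, and the only length-2 path is G–H–K. So there is exactly 1 shortest path.

1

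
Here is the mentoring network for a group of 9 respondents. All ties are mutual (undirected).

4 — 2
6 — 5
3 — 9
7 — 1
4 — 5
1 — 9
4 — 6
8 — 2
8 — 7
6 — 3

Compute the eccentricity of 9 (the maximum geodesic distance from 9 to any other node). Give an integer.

Distances from 9: 1:1, 2:4, 3:1, 4:3, 5:3, 6:2, 7:2, 8:3.
The largest is 4 (to 2), so the eccentricity of 9 is 4.

4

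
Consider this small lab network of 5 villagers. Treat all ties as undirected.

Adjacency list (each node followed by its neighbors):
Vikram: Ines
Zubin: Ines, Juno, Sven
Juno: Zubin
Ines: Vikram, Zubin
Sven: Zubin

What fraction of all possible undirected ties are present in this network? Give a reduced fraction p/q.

There are 4 edges and 5 nodes, so the maximum possible is C(5,2) = 10.
Density = 4/10 = 2/5.

2/5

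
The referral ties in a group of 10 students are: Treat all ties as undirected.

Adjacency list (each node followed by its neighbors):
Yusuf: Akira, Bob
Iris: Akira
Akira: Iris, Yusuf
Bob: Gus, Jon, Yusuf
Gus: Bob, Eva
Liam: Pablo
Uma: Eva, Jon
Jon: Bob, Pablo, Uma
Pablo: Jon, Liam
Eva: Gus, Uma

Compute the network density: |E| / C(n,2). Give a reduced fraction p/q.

There are 10 edges and 10 nodes, so the maximum possible is C(10,2) = 45.
Density = 10/45 = 2/9.

2/9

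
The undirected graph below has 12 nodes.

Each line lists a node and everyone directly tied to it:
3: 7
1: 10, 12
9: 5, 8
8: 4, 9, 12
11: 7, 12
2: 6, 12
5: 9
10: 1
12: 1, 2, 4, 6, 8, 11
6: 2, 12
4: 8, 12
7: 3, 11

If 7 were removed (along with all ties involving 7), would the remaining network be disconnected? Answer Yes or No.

Yes

Removing 7 leaves {1, 2, 4, 5, 6, 8, 9, 10, 11, and 12} with no path to {3}, so the network splits into 2 components. 7 is a cut vertex.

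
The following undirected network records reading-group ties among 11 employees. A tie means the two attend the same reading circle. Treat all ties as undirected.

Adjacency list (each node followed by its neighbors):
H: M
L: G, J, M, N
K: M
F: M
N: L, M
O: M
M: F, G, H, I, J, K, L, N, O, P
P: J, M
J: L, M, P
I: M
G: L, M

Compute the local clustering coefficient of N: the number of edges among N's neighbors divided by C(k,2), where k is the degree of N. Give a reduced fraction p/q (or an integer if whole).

1

N's neighbors: L and M (k = 2).
Possible neighbor pairs: C(2,2) = 1. Edges among them: L–M → e = 1.
Clustering(N) = 1/1.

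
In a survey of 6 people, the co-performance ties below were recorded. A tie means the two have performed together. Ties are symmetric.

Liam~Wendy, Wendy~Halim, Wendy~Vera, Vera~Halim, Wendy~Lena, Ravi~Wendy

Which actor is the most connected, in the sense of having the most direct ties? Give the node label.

Wendy

Degrees — Halim:2, Lena:1, Liam:1, Ravi:1, Vera:2, Wendy:5.
The maximum is 5, attained only by Wendy.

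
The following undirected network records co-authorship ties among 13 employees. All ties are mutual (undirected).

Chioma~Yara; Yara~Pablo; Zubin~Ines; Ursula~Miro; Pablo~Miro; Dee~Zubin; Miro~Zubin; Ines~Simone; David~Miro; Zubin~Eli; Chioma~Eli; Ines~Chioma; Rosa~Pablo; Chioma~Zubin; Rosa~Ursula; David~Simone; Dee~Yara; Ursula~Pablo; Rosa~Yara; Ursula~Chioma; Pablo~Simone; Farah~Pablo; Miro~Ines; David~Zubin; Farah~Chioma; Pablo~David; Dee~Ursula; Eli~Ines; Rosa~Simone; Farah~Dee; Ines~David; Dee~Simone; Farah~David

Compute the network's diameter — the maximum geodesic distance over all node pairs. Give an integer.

3

Eccentricity of each node (its greatest distance to any other): Chioma:2, David:2, Dee:2, Eli:3, Farah:2, Ines:2, Miro:2, Pablo:3, Rosa:3, Simone:2, Ursula:2, Yara:2, Zubin:3.
The maximum eccentricity is 3, realized for instance by the pair Eli–Pablo via Eli – Chioma – Yara – Pablo. So the diameter is 3.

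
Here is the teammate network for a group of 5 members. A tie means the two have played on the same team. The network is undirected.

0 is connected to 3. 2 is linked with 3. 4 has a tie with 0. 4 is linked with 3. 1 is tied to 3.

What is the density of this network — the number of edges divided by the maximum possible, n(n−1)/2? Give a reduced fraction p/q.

1/2

There are 5 edges and 5 nodes, so the maximum possible is C(5,2) = 10.
Density = 5/10 = 1/2.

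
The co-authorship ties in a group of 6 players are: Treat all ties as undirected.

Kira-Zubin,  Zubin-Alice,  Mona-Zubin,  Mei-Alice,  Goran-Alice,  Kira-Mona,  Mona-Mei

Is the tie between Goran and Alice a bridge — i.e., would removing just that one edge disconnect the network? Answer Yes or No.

Yes

Without the Goran–Alice edge there is no alternate route between Goran and Alice, so the network disconnects. It is a bridge.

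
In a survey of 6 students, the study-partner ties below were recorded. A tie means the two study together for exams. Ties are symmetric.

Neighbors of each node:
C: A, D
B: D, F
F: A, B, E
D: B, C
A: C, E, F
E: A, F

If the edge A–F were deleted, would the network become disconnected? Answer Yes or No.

Even without that edge, A still reaches F via A – E – F, so the network stays connected. Not a bridge.

No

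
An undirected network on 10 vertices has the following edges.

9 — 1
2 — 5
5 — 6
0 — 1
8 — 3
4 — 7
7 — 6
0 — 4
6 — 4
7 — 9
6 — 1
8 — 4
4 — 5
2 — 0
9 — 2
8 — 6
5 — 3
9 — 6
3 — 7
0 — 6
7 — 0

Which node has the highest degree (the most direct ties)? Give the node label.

Degrees — 0:5, 1:3, 2:3, 3:3, 4:5, 5:4, 6:7, 7:5, 8:3, 9:4.
The maximum is 7, attained only by 6.

6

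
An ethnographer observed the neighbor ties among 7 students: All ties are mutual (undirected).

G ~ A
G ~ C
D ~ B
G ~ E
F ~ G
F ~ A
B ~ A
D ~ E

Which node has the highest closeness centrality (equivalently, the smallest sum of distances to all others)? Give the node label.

Farness (sum of distances to all others) for each node — A:9, B:11, C:13, D:12, E:10, F:11, G:8.
The smallest farness is 8, for G, so G has the highest closeness.

G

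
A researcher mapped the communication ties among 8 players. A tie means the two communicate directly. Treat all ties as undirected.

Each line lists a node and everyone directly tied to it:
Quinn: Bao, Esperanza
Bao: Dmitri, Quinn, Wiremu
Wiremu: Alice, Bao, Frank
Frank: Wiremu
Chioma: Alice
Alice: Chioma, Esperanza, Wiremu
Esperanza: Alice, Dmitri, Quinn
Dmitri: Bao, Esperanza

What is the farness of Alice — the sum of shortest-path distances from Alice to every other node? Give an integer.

Distances from Alice: Bao:2, Chioma:1, Dmitri:2, Esperanza:1, Frank:2, Quinn:2, Wiremu:1.
Sum = 2 + 1 + 2 + 1 + 2 + 2 + 1 = 11.

11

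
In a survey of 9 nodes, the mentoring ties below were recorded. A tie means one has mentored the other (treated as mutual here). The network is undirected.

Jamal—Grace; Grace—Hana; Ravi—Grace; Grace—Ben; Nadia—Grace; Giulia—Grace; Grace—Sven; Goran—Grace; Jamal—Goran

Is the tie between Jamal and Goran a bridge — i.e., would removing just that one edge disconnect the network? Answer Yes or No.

No

Even without that edge, Jamal still reaches Goran via Jamal – Grace – Goran, so the network stays connected. Not a bridge.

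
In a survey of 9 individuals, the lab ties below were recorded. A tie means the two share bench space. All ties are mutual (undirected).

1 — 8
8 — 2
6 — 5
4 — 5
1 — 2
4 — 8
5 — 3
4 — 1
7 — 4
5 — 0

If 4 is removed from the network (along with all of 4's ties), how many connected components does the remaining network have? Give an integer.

Without 4, the remaining ties split the others into: {0, 3, 5, 6}; {7}; {1, 2, 8}.
That's 3 separate components.

3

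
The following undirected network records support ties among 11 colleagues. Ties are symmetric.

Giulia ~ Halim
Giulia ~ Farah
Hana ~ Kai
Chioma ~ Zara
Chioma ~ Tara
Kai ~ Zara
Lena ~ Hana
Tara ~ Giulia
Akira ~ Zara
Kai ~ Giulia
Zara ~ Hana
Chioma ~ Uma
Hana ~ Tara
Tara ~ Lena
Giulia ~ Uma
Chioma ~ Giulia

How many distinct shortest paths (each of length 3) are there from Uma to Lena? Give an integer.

2

The shortest distance is 3. The length-3 paths are: Uma–Chioma–Tara–Lena; Uma–Giulia–Tara–Lena.
That gives 2 distinct shortest paths.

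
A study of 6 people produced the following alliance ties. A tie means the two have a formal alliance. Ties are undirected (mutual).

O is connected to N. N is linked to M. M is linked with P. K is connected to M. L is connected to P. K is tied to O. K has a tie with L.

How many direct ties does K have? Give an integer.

K is directly tied to L, M, and O. That is 3 neighbors, so the degree of K is 3.

3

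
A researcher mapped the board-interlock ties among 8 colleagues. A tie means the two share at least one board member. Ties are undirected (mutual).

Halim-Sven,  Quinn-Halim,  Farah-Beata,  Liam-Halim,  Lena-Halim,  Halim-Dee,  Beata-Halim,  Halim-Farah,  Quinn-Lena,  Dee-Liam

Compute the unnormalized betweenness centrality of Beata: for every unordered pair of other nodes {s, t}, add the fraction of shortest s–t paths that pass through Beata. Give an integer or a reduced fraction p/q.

0

No shortest path between any pair of other nodes passes through Beata.
Summing the contributions gives betweenness(Beata) = 0.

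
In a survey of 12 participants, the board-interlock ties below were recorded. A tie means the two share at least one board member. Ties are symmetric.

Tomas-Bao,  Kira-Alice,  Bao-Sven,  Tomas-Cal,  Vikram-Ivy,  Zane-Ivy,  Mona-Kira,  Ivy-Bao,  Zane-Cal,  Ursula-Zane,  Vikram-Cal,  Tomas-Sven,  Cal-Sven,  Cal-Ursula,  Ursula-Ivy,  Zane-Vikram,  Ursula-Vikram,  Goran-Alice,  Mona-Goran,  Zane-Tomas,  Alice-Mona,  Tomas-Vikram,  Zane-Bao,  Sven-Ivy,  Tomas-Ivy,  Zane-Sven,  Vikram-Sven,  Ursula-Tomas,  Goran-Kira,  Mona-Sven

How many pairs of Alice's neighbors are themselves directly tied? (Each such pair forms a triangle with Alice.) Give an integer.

3

Alice's neighbors: Goran, Kira, and Mona.
Neighbor pairs that are themselves tied: Alice–Goran–Kira; Alice–Goran–Mona; Alice–Kira–Mona. Each forms one triangle with Alice, for 3 in total.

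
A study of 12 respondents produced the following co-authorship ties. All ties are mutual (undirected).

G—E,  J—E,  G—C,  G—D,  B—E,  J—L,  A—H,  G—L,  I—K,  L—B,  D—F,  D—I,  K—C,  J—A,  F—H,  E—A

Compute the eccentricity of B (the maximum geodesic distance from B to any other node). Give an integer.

Distances from B: A:2, C:3, D:3, E:1, F:4, G:2, H:3, I:4, J:2, K:4, L:1.
The largest is 4 (to I, F, and K), so the eccentricity of B is 4.

4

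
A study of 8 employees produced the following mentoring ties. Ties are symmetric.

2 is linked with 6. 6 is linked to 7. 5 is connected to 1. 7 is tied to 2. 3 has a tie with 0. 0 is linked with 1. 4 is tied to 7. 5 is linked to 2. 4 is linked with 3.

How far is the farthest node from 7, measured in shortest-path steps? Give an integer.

3

Distances from 7: 0:3, 1:3, 2:1, 3:2, 4:1, 5:2, 6:1.
The largest is 3 (to 0 and 1), so the eccentricity of 7 is 3.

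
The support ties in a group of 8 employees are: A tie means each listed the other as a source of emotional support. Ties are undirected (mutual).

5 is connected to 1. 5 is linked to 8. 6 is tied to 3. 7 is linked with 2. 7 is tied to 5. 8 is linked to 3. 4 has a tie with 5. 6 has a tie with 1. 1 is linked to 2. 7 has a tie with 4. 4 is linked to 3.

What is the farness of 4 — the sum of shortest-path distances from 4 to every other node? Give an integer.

Distances from 4: 1:2, 2:2, 3:1, 5:1, 6:2, 7:1, 8:2.
Sum = 2 + 2 + 1 + 1 + 2 + 1 + 2 = 11.

11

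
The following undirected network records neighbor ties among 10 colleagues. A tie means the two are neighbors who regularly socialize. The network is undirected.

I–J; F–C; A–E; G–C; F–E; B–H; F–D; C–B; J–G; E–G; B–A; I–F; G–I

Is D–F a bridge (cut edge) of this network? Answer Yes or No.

Without the D–F edge there is no alternate route between D and F, so the network disconnects. It is a bridge.

Yes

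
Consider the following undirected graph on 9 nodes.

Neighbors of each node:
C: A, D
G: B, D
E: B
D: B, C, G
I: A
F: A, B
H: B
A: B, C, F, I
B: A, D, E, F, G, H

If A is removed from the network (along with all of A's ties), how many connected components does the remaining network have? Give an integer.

Without A, the remaining ties split the others into: {B, C, D, E, F, G, H}; {I}.
That's 2 separate components.

2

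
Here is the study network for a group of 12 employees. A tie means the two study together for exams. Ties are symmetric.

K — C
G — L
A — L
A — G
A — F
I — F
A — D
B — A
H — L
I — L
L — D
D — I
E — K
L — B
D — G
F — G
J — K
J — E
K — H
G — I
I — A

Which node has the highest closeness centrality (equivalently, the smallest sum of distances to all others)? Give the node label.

L

Farness (sum of distances to all others) for each node — A:23, B:27, C:35, D:25, E:34, F:31, G:24, H:21, I:24, J:34, K:25, L:19.
The smallest farness is 19, for L, so L has the highest closeness.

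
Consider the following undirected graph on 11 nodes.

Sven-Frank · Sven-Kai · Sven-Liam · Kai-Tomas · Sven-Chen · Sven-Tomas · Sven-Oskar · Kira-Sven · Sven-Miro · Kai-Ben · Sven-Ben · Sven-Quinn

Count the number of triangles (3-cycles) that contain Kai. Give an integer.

Kai's neighbors: Ben, Sven, and Tomas.
Neighbor pairs that are themselves tied: Kai–Ben–Sven; Kai–Sven–Tomas. Each forms one triangle with Kai, for 2 in total.

2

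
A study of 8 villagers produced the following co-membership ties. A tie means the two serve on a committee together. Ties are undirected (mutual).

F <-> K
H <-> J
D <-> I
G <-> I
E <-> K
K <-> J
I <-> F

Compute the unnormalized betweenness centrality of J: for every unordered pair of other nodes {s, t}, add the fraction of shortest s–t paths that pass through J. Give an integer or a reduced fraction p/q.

Pairs whose geodesics pass through J — E–H: 1; H–D: 1; H–G: 1; H–F: 1; H–I: 1; H–K: 1.
All other pairs contribute 0.
Summing the contributions gives betweenness(J) = 6.

6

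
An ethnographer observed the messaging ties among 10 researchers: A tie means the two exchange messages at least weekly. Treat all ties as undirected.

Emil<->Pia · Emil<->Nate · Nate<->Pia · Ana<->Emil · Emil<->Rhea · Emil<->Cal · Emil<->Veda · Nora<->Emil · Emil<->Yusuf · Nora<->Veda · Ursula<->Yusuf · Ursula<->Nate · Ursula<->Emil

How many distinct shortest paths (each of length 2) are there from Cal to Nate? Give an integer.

The shortest distance is 2, and the only length-2 path is Cal–Emil–Nate. So there is exactly 1 shortest path.

1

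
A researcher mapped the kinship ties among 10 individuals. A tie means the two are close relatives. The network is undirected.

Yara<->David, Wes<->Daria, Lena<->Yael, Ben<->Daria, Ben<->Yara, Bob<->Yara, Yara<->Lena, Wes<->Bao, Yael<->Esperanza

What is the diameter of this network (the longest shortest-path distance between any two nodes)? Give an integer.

7

Eccentricity of each node (its greatest distance to any other): Bao:7, Ben:4, Bob:5, Daria:5, David:5, Esperanza:7, Lena:5, Wes:6, Yael:6, Yara:4.
The maximum eccentricity is 7, realized for instance by the pair Bao–Esperanza via Bao – Wes – Daria – Ben – Yara – Lena – Yael – Esperanza. So the diameter is 7.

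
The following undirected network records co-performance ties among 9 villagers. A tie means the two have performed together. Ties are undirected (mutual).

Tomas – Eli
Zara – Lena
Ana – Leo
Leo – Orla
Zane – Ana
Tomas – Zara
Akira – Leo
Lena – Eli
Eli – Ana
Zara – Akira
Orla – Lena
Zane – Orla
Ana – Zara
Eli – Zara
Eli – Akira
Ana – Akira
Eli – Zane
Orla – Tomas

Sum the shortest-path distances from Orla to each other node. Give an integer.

12

Distances from Orla: Akira:2, Ana:2, Eli:2, Lena:1, Leo:1, Tomas:1, Zane:1, Zara:2.
Sum = 2 + 2 + 2 + 1 + 1 + 1 + 1 + 2 = 12.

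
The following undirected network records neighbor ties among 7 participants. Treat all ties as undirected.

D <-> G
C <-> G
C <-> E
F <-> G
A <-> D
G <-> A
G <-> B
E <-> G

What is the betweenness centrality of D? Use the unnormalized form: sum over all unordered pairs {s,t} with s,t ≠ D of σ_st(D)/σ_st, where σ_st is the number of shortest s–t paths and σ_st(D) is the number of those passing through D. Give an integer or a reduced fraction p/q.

0

No shortest path between any pair of other nodes passes through D.
Summing the contributions gives betweenness(D) = 0.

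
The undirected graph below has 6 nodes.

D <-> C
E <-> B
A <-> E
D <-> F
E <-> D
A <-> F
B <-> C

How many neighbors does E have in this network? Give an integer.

3

E is directly tied to A, B, and D. That is 3 neighbors, so the degree of E is 3.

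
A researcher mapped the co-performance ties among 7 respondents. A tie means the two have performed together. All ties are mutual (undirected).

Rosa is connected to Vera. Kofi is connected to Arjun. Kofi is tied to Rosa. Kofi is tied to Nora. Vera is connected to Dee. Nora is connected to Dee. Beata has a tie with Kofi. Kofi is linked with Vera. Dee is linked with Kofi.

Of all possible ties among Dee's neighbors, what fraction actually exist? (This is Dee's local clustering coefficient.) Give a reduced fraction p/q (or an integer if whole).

Dee's neighbors: Kofi, Nora, and Vera (k = 3).
Possible neighbor pairs: C(3,2) = 3. Edges among them: Kofi–Nora, Kofi–Vera → e = 2.
Clustering(Dee) = 2/3.

2/3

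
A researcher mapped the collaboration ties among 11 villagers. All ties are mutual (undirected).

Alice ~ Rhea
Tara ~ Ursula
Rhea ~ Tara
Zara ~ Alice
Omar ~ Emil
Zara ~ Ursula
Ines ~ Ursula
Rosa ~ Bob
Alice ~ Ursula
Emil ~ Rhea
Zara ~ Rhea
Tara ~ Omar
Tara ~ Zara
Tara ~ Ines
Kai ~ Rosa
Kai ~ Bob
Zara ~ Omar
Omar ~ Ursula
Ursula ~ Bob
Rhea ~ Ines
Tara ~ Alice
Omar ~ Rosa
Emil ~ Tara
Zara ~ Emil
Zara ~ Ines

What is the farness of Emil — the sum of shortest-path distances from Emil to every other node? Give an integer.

18

Distances from Emil: Alice:2, Bob:3, Ines:2, Kai:3, Omar:1, Rhea:1, Rosa:2, Tara:1, Ursula:2, Zara:1.
Sum = 2 + 3 + 2 + 3 + 1 + 1 + 2 + 1 + 2 + 1 = 18.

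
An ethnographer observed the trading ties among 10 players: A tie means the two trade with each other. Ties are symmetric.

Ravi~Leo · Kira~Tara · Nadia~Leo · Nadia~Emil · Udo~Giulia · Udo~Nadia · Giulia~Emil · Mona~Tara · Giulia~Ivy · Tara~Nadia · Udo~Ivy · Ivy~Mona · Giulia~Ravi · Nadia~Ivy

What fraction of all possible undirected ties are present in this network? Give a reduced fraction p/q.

14/45

There are 14 edges and 10 nodes, so the maximum possible is C(10,2) = 45.
Density = 14/45.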